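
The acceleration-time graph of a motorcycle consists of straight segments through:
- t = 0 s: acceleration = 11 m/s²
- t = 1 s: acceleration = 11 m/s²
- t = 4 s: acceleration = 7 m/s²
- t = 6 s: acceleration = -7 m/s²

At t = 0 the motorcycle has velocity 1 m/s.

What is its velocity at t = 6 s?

39 m/s

Δv equals the area under the a-t graph; then v = v₀ + Δv.
0–1 s: 11 × 1 = 11 m/s
1–4 s: ½(11 + 7)(3) = 27 m/s
4–6 s: ½(7 + -7)(2) = 0 m/s
Δv = 38 m/s, so v(6) = 1 + (38) = 39 m/s.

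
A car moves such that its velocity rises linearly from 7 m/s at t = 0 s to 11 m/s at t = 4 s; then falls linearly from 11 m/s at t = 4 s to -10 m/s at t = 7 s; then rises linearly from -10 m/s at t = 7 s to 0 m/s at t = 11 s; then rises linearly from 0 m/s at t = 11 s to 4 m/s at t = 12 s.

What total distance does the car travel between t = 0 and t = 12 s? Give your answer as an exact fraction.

1033/14 m

Total distance travelled is ∫|v| dt — sum the magnitudes of each area piece.
0–4 s: |½(7 + 11)(4)| = 36 m
4–7 s: v = 0 at t = 39/7 s; triangle areas 121/14 + 50/7 = 221/14 m
7–11 s: |½(-10 + 0)(4)| = 20 m
11–12 s: |½(0 + 4)(1)| = 2 m
Total distance = 1033/14 m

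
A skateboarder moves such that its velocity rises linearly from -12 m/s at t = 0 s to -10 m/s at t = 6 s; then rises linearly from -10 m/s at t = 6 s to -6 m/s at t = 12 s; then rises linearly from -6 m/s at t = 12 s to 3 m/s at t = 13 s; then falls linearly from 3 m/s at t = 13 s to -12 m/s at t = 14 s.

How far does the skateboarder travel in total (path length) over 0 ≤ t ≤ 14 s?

121.6 m

Distance (not displacement) is the total path length: add the absolute areas under v-t.
0–6 s: |½(-12 + -10)(6)| = 66 m
6–12 s: |½(-10 + -6)(6)| = 48 m
12–13 s: v = 0 at t = 38/3 s; triangle areas 2 + 0.5 = 2.5 m
13–14 s: v = 0 at t = 13.2 s; triangle areas 0.3 + 4.8 = 5.1 m
Total distance = 121.6 m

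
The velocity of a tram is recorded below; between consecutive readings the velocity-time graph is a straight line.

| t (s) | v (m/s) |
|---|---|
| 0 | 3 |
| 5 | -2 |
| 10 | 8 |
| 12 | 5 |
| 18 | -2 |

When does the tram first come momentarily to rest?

v changes sign on 0–5 s (from 3 to -2); the graph is linear there, so v = 0 at t = 0 + (-3)·(5 − 0)/(-2 − 3) = 3 s.

t = 3 s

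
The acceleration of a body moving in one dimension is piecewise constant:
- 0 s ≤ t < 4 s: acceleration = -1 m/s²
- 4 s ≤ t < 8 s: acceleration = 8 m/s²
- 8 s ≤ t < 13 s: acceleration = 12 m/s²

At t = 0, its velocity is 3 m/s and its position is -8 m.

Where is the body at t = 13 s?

On each constant-a segment, Δv = aΔt and Δx = v₀Δt + ½aΔt²; chain segment to segment.
0–4 s: v starts 3 m/s; Δx = 3·4 + ½·-1·4² = 4 m; v ends -1 m/s.
4–8 s: v starts -1 m/s; Δx = -1·4 + ½·8·4² = 60 m; v ends 31 m/s.
8–13 s: v starts 31 m/s; Δx = 31·5 + ½·12·5² = 305 m; v ends 91 m/s.
x(13) = -8 + Σ Δx = 361 m.

361 m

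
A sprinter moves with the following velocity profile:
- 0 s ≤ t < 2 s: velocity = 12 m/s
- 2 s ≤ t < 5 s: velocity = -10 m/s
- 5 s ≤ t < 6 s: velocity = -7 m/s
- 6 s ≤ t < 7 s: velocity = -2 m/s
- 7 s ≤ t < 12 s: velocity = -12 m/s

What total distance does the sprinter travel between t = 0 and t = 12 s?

123 m

Distance (not displacement) is the total path length: add the absolute areas under v-t.
0–2 s: |12| × 2 = 24 m
2–5 s: |-10| × 3 = 30 m
5–6 s: |-7| × 1 = 7 m
6–7 s: |-2| × 1 = 2 m
7–12 s: |-12| × 5 = 60 m
Total distance = 123 m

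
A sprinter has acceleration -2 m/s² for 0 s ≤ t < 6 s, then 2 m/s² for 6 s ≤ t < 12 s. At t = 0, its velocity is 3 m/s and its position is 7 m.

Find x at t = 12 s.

On each constant-a segment, Δv = aΔt and Δx = v₀Δt + ½aΔt²; chain segment to segment.
0–6 s: v starts 3 m/s; Δx = 3·6 + ½·-2·6² = -18 m; v ends -9 m/s.
6–12 s: v starts -9 m/s; Δx = -9·6 + ½·2·6² = -18 m; v ends 3 m/s.
x(12) = 7 + Σ Δx = -29 m.

-29 m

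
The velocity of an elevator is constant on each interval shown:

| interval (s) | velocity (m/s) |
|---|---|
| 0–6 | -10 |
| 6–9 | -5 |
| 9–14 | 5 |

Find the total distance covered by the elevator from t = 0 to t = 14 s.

Distance (not displacement) is the total path length: add the absolute areas under v-t.
0–6 s: |-10| × 6 = 60 m
6–9 s: |-5| × 3 = 15 m
9–14 s: |5| × 5 = 25 m
Total distance = 100 m

100 m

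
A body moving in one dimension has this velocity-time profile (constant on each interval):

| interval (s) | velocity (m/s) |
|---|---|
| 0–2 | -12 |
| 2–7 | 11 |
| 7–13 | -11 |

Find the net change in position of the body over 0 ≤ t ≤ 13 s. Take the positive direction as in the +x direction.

Displacement is the signed area under the v-t curve.
0–2 s: -12 × 2 = -24 m
2–7 s: 11 × 5 = 55 m
7–13 s: -11 × 6 = -66 m
Net displacement = -35 m

-35 m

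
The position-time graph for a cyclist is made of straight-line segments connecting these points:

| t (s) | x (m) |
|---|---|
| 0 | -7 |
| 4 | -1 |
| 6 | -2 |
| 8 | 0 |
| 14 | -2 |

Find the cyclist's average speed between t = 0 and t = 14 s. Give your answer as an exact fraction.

Average speed = (total path length)/(elapsed time); on a piecewise-linear x-t graph the path length is Σ|Δx|.
0–4 s: |Δx| = |-1 − -7| = 6 m
4–6 s: |Δx| = |-2 − -1| = 1 m
6–8 s: |Δx| = |0 − -2| = 2 m
8–14 s: |Δx| = |-2 − 0| = 2 m
Total path = 11 m; average speed = 11/14 = 11/14 m/s.

11/14 m/s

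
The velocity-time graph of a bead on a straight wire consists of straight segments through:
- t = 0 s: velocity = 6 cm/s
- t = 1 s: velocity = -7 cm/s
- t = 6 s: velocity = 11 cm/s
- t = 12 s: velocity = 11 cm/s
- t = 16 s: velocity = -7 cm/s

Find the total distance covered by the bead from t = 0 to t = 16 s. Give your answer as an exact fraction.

Distance (not displacement) is the total path length: add the absolute areas under v-t.
0–1 s: v = 0 at t = 6/13 s; triangle areas 18/13 + 49/26 = 85/26 cm
1–6 s: v = 0 at t = 53/18 s; triangle areas 245/36 + 605/36 = 425/18 cm
6–12 s: |11| × 6 = 66 cm
12–16 s: v = 0 at t = 130/9 s; triangle areas 121/9 + 49/9 = 170/9 cm
Total distance = 1453/13 cm

1453/13 cm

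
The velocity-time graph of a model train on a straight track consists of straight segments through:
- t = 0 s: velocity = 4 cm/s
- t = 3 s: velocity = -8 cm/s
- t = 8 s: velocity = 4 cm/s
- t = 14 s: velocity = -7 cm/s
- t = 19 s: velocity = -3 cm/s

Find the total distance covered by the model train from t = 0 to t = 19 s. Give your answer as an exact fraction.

Distance (not displacement) is the total path length: add the absolute areas under v-t.
0–3 s: v = 0 at t = 1 s; triangle areas 2 + 8 = 10 cm
3–8 s: v = 0 at t = 19/3 s; triangle areas 40/3 + 10/3 = 50/3 cm
8–14 s: v = 0 at t = 112/11 s; triangle areas 48/11 + 147/11 = 195/11 cm
14–19 s: |½(-7 + -3)(5)| = 25 cm
Total distance = 2290/33 cm

2290/33 cm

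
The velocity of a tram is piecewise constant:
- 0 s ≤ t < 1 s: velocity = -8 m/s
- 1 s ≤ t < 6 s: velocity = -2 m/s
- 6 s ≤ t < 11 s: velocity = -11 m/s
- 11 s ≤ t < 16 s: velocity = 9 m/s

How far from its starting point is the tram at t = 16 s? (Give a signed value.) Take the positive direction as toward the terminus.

-28 m

Displacement is the signed area under the v-t curve.
0–1 s: -8 × 1 = -8 m
1–6 s: -2 × 5 = -10 m
6–11 s: -11 × 5 = -55 m
11–16 s: 9 × 5 = 45 m
Net displacement = -28 m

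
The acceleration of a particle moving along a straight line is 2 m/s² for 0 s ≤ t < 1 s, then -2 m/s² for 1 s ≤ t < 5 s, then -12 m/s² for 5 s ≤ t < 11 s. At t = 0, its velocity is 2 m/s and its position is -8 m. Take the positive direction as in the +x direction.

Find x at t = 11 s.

-245 m

On each constant-a segment, Δv = aΔt and Δx = v₀Δt + ½aΔt²; chain segment to segment.
0–1 s: v starts 2 m/s; Δx = 2·1 + ½·2·1² = 3 m; v ends 4 m/s.
1–5 s: v starts 4 m/s; Δx = 4·4 + ½·-2·4² = 0 m; v ends -4 m/s.
5–11 s: v starts -4 m/s; Δx = -4·6 + ½·-12·6² = -240 m; v ends -76 m/s.
x(11) = -8 + Σ Δx = -245 m.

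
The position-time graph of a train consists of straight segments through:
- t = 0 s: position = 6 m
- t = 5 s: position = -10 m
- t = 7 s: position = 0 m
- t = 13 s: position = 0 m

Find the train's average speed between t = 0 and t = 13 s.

2 m/s

Average speed = (total path length)/(elapsed time); on a piecewise-linear x-t graph the path length is Σ|Δx|.
0–5 s: |Δx| = |-10 − 6| = 16 m
5–7 s: |Δx| = |0 − -10| = 10 m
7–13 s: |Δx| = |0 − 0| = 0 m
Total path = 26 m; average speed = 26/13 = 2 m/s.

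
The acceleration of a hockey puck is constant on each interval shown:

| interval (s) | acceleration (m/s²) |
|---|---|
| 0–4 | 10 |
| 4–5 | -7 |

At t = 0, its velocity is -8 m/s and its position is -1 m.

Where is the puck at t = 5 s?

On each constant-a segment, Δv = aΔt and Δx = v₀Δt + ½aΔt²; chain segment to segment.
0–4 s: v starts -8 m/s; Δx = -8·4 + ½·10·4² = 48 m; v ends 32 m/s.
4–5 s: v starts 32 m/s; Δx = 32·1 + ½·-7·1² = 28.5 m; v ends 25 m/s.
x(5) = -1 + Σ Δx = 75.5 m.

75.5 m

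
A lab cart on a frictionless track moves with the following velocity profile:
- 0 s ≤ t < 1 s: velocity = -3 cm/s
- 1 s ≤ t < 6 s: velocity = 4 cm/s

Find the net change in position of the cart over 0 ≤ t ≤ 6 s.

Net displacement equals the area under the velocity-time graph (areas below the axis count negative).
0–1 s: -3 × 1 = -3 cm
1–6 s: 4 × 5 = 20 cm
Net displacement = 17 cm

17 cm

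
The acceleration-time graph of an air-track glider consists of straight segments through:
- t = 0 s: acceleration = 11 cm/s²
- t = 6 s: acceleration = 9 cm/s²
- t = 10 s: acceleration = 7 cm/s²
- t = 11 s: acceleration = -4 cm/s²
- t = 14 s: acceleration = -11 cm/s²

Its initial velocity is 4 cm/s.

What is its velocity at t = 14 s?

75 cm/s

Δv equals the area under the a-t graph; then v = v₀ + Δv.
0–6 s: ½(11 + 9)(6) = 60 cm/s
6–10 s: ½(9 + 7)(4) = 32 cm/s
10–11 s: ½(7 + -4)(1) = 1.5 cm/s
11–14 s: ½(-4 + -11)(3) = -22.5 cm/s
Δv = 71 cm/s, so v(14) = 4 + (71) = 75 cm/s.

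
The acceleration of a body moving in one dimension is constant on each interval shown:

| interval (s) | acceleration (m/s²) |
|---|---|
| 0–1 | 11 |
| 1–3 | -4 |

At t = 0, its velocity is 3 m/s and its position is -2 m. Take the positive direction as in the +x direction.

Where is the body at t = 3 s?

On each constant-a segment, Δv = aΔt and Δx = v₀Δt + ½aΔt²; chain segment to segment.
0–1 s: v starts 3 m/s; Δx = 3·1 + ½·11·1² = 8.5 m; v ends 14 m/s.
1–3 s: v starts 14 m/s; Δx = 14·2 + ½·-4·2² = 20 m; v ends 6 m/s.
x(3) = -2 + Σ Δx = 26.5 m.

26.5 m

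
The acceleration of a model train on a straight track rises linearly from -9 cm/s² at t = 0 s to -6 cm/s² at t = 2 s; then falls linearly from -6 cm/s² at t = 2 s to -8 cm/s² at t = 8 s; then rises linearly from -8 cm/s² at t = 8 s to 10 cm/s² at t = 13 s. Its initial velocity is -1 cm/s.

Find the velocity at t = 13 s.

-53 cm/s

Δv equals the area under the a-t graph; then v = v₀ + Δv.
0–2 s: ½(-9 + -6)(2) = -15 cm/s
2–8 s: ½(-6 + -8)(6) = -42 cm/s
8–13 s: ½(-8 + 10)(5) = 5 cm/s
Δv = -52 cm/s, so v(13) = -1 + (-52) = -53 cm/s.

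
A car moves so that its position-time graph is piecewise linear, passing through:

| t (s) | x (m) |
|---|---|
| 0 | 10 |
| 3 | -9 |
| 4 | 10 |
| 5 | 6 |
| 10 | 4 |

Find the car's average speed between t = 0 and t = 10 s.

Average speed = (total path length)/(elapsed time); on a piecewise-linear x-t graph the path length is Σ|Δx|.
0–3 s: |Δx| = |-9 − 10| = 19 m
3–4 s: |Δx| = |10 − -9| = 19 m
4–5 s: |Δx| = |6 − 10| = 4 m
5–10 s: |Δx| = |4 − 6| = 2 m
Total path = 44 m; average speed = 44/10 = 4.4 m/s.

4.4 m/s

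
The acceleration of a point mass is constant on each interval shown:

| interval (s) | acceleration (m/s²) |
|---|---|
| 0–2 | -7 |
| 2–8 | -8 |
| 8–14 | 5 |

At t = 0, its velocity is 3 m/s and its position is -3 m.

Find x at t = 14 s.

On each constant-a segment, Δv = aΔt and Δx = v₀Δt + ½aΔt²; chain segment to segment.
0–2 s: v starts 3 m/s; Δx = 3·2 + ½·-7·2² = -8 m; v ends -11 m/s.
2–8 s: v starts -11 m/s; Δx = -11·6 + ½·-8·6² = -210 m; v ends -59 m/s.
8–14 s: v starts -59 m/s; Δx = -59·6 + ½·5·6² = -264 m; v ends -29 m/s.
x(14) = -3 + Σ Δx = -485 m.

-485 m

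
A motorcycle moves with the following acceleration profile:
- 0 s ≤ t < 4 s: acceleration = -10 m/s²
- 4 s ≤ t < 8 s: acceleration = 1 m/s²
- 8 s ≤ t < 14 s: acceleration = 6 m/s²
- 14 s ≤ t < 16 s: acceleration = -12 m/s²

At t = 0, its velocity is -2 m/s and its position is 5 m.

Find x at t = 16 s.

On each constant-a segment, Δv = aΔt and Δx = v₀Δt + ½aΔt²; chain segment to segment.
0–4 s: v starts -2 m/s; Δx = -2·4 + ½·-10·4² = -88 m; v ends -42 m/s.
4–8 s: v starts -42 m/s; Δx = -42·4 + ½·1·4² = -160 m; v ends -38 m/s.
8–14 s: v starts -38 m/s; Δx = -38·6 + ½·6·6² = -120 m; v ends -2 m/s.
14–16 s: v starts -2 m/s; Δx = -2·2 + ½·-12·2² = -28 m; v ends -26 m/s.
x(16) = 5 + Σ Δx = -391 m.

-391 m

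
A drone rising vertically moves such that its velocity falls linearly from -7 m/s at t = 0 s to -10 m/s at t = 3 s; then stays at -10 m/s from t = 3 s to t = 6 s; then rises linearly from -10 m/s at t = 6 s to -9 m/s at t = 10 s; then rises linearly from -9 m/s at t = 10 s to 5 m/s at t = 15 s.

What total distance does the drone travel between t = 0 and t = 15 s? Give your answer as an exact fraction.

787/7 m

Total distance travelled is ∫|v| dt — sum the magnitudes of each area piece.
0–3 s: |½(-7 + -10)(3)| = 25.5 m
3–6 s: |-10| × 3 = 30 m
6–10 s: |½(-10 + -9)(4)| = 38 m
10–15 s: v = 0 at t = 185/14 s; triangle areas 405/28 + 125/28 = 265/14 m
Total distance = 787/7 m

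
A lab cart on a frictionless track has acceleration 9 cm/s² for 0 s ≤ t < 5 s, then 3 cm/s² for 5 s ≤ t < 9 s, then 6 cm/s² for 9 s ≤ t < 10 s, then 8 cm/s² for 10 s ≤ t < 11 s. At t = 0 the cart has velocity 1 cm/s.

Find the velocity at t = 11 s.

Δv equals the area under the a-t graph; then v = v₀ + Δv.
0–5 s: 9 × 5 = 45 cm/s
5–9 s: 3 × 4 = 12 cm/s
9–10 s: 6 × 1 = 6 cm/s
10–11 s: 8 × 1 = 8 cm/s
Δv = 71 cm/s, so v(11) = 1 + (71) = 72 cm/s.

72 cm/s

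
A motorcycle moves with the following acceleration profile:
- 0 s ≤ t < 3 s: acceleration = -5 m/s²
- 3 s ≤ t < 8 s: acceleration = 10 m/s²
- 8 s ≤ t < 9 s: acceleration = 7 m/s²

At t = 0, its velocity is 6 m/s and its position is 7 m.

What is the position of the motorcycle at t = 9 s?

127 m

On each constant-a segment, Δv = aΔt and Δx = v₀Δt + ½aΔt²; chain segment to segment.
0–3 s: v starts 6 m/s; Δx = 6·3 + ½·-5·3² = -4.5 m; v ends -9 m/s.
3–8 s: v starts -9 m/s; Δx = -9·5 + ½·10·5² = 80 m; v ends 41 m/s.
8–9 s: v starts 41 m/s; Δx = 41·1 + ½·7·1² = 44.5 m; v ends 48 m/s.
x(9) = 7 + Σ Δx = 127 m.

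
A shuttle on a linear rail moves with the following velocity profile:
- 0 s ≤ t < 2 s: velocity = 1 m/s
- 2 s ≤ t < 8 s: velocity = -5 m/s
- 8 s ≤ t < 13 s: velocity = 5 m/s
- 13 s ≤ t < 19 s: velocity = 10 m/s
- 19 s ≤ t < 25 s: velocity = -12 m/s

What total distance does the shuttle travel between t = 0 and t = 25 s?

189 m

Total distance travelled is ∫|v| dt — sum the magnitudes of each area piece.
0–2 s: |1| × 2 = 2 m
2–8 s: |-5| × 6 = 30 m
8–13 s: |5| × 5 = 25 m
13–19 s: |10| × 6 = 60 m
19–25 s: |-12| × 6 = 72 m
Total distance = 189 m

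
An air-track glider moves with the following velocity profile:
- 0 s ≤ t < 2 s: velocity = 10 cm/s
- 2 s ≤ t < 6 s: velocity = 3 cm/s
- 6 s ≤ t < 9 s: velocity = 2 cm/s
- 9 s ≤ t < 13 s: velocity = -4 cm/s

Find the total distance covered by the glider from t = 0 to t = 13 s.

Total distance travelled is ∫|v| dt — sum the magnitudes of each area piece.
0–2 s: |10| × 2 = 20 cm
2–6 s: |3| × 4 = 12 cm
6–9 s: |2| × 3 = 6 cm
9–13 s: |-4| × 4 = 16 cm
Total distance = 54 cm

54 cm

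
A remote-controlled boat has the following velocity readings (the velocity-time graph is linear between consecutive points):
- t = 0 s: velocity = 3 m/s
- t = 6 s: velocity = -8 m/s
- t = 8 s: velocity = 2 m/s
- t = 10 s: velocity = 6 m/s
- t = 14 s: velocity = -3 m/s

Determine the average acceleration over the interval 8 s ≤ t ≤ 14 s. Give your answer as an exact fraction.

Average acceleration = Δv/Δt = (-3 − 2)/(14 − 8) = -5/6 m/s².

-5/6 m/s²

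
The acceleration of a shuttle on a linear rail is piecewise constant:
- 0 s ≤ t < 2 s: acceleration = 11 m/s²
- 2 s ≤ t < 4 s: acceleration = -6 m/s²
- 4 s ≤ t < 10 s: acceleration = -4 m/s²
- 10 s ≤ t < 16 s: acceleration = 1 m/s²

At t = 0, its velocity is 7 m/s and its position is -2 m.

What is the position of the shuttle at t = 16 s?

On each constant-a segment, Δv = aΔt and Δx = v₀Δt + ½aΔt²; chain segment to segment.
0–2 s: v starts 7 m/s; Δx = 7·2 + ½·11·2² = 36 m; v ends 29 m/s.
2–4 s: v starts 29 m/s; Δx = 29·2 + ½·-6·2² = 46 m; v ends 17 m/s.
4–10 s: v starts 17 m/s; Δx = 17·6 + ½·-4·6² = 30 m; v ends -7 m/s.
10–16 s: v starts -7 m/s; Δx = -7·6 + ½·1·6² = -24 m; v ends -1 m/s.
x(16) = -2 + Σ Δx = 86 m.

86 m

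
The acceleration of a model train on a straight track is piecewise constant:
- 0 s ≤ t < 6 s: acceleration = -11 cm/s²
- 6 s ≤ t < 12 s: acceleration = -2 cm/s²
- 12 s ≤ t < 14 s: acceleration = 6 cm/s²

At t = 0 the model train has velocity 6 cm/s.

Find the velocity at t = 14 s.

Δv equals the area under the a-t graph; then v = v₀ + Δv.
0–6 s: -11 × 6 = -66 cm/s
6–12 s: -2 × 6 = -12 cm/s
12–14 s: 6 × 2 = 12 cm/s
Δv = -66 cm/s, so v(14) = 6 + (-66) = -60 cm/s.

-60 cm/s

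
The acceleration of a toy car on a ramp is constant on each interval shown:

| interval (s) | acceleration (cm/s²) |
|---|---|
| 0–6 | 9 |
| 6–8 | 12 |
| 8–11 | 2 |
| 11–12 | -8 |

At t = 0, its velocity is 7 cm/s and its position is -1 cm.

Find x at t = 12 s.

700 cm

On each constant-a segment, Δv = aΔt and Δx = v₀Δt + ½aΔt²; chain segment to segment.
0–6 s: v starts 7 cm/s; Δx = 7·6 + ½·9·6² = 204 cm; v ends 61 cm/s.
6–8 s: v starts 61 cm/s; Δx = 61·2 + ½·12·2² = 146 cm; v ends 85 cm/s.
8–11 s: v starts 85 cm/s; Δx = 85·3 + ½·2·3² = 264 cm; v ends 91 cm/s.
11–12 s: v starts 91 cm/s; Δx = 91·1 + ½·-8·1² = 87 cm; v ends 83 cm/s.
x(12) = -1 + Σ Δx = 700 cm.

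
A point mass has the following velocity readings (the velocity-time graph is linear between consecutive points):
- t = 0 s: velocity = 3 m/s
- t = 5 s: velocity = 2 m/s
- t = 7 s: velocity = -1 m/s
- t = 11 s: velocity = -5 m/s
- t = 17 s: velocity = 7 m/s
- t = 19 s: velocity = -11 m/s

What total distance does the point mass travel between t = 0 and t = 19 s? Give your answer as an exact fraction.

487/9 m

Total distance travelled is ∫|v| dt — sum the magnitudes of each area piece.
0–5 s: |½(3 + 2)(5)| = 12.5 m
5–7 s: v = 0 at t = 19/3 s; triangle areas 4/3 + 1/3 = 5/3 m
7–11 s: |½(-1 + -5)(4)| = 12 m
11–17 s: v = 0 at t = 13.5 s; triangle areas 6.25 + 12.25 = 18.5 m
17–19 s: v = 0 at t = 160/9 s; triangle areas 49/18 + 121/18 = 85/9 m
Total distance = 487/9 m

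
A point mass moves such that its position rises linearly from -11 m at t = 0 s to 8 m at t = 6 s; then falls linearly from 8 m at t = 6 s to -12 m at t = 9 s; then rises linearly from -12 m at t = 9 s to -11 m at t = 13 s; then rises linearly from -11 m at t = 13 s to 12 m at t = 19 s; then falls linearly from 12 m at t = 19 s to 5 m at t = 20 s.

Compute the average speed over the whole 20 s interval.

3.5 m/s

Average speed = (total path length)/(elapsed time); on a piecewise-linear x-t graph the path length is Σ|Δx|.
0–6 s: |Δx| = |8 − -11| = 19 m
6–9 s: |Δx| = |-12 − 8| = 20 m
9–13 s: |Δx| = |-11 − -12| = 1 m
13–19 s: |Δx| = |12 − -11| = 23 m
19–20 s: |Δx| = |5 − 12| = 7 m
Total path = 70 m; average speed = 70/20 = 3.5 m/s.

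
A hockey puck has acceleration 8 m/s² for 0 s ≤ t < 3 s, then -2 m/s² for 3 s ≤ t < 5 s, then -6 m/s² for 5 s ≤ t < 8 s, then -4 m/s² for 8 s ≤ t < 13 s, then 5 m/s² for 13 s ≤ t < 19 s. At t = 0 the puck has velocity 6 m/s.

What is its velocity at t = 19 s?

18 m/s

Δv equals the area under the a-t graph; then v = v₀ + Δv.
0–3 s: 8 × 3 = 24 m/s
3–5 s: -2 × 2 = -4 m/s
5–8 s: -6 × 3 = -18 m/s
8–13 s: -4 × 5 = -20 m/s
13–19 s: 5 × 6 = 30 m/s
Δv = 12 m/s, so v(19) = 6 + (12) = 18 m/s.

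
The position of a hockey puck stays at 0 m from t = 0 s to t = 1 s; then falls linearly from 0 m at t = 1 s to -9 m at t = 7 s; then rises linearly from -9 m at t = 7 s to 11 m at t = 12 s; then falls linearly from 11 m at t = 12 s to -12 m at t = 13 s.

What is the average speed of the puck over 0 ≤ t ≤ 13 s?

4 m/s

Average speed = (total path length)/(elapsed time); on a piecewise-linear x-t graph the path length is Σ|Δx|.
0–1 s: |Δx| = |0 − 0| = 0 m
1–7 s: |Δx| = |-9 − 0| = 9 m
7–12 s: |Δx| = |11 − -9| = 20 m
12–13 s: |Δx| = |-12 − 11| = 23 m
Total path = 52 m; average speed = 52/13 = 4 m/s.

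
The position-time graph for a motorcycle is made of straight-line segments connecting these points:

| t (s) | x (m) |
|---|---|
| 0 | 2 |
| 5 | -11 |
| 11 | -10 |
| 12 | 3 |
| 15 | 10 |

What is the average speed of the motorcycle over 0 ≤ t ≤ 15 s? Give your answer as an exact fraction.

34/15 m/s

Average speed = (total path length)/(elapsed time); on a piecewise-linear x-t graph the path length is Σ|Δx|.
0–5 s: |Δx| = |-11 − 2| = 13 m
5–11 s: |Δx| = |-10 − -11| = 1 m
11–12 s: |Δx| = |3 − -10| = 13 m
12–15 s: |Δx| = |10 − 3| = 7 m
Total path = 34 m; average speed = 34/15 = 34/15 m/s.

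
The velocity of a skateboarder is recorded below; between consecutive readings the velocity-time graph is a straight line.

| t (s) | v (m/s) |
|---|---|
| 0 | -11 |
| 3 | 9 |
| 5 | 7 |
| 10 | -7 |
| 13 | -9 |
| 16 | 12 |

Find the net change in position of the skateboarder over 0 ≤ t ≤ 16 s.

-6.5 m

Net displacement equals the area under the velocity-time graph (areas below the axis count negative).
0–3 s: ½(-11 + 9)(3) = -3 m
3–5 s: ½(9 + 7)(2) = 16 m
5–10 s: ½(7 + -7)(5) = 0 m
10–13 s: ½(-7 + -9)(3) = -24 m
13–16 s: ½(-9 + 12)(3) = 4.5 m
Net displacement = -6.5 m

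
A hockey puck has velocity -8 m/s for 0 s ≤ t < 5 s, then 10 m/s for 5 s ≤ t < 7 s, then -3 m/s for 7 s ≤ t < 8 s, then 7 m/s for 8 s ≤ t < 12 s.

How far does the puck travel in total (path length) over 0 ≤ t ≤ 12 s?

91 m

Total distance travelled is ∫|v| dt — sum the magnitudes of each area piece.
0–5 s: |-8| × 5 = 40 m
5–7 s: |10| × 2 = 20 m
7–8 s: |-3| × 1 = 3 m
8–12 s: |7| × 4 = 28 m
Total distance = 91 m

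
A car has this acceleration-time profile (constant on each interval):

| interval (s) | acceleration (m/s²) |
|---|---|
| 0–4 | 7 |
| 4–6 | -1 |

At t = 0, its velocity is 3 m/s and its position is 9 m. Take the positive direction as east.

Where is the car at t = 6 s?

137 m

On each constant-a segment, Δv = aΔt and Δx = v₀Δt + ½aΔt²; chain segment to segment.
0–4 s: v starts 3 m/s; Δx = 3·4 + ½·7·4² = 68 m; v ends 31 m/s.
4–6 s: v starts 31 m/s; Δx = 31·2 + ½·-1·2² = 60 m; v ends 29 m/s.
x(6) = 9 + Σ Δx = 137 m.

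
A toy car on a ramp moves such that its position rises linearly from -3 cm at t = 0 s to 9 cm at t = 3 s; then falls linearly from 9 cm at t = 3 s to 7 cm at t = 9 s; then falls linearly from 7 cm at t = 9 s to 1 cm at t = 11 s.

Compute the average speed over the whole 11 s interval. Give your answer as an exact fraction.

Average speed = (total path length)/(elapsed time); on a piecewise-linear x-t graph the path length is Σ|Δx|.
0–3 s: |Δx| = |9 − -3| = 12 cm
3–9 s: |Δx| = |7 − 9| = 2 cm
9–11 s: |Δx| = |1 − 7| = 6 cm
Total path = 20 cm; average speed = 20/11 = 20/11 cm/s.

20/11 cm/s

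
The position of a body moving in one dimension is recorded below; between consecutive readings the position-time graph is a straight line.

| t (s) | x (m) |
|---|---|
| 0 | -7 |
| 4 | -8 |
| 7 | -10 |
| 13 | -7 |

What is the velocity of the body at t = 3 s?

-0.25 m/s

Velocity is the slope of the x-t graph on 0–4 s: (-8 − -7)/(4 − 0) = -0.25 m/s.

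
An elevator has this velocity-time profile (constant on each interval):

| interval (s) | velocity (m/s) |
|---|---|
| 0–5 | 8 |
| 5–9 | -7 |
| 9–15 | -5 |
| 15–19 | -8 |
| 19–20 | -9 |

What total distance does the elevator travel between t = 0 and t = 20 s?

Distance (not displacement) is the total path length: add the absolute areas under v-t.
0–5 s: |8| × 5 = 40 m
5–9 s: |-7| × 4 = 28 m
9–15 s: |-5| × 6 = 30 m
15–19 s: |-8| × 4 = 32 m
19–20 s: |-9| × 1 = 9 m
Total distance = 139 m

139 m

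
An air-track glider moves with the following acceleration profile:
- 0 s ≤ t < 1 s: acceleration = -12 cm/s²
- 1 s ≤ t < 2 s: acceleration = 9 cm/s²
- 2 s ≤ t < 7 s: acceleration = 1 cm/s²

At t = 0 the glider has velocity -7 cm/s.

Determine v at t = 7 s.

-5 cm/s

Δv equals the area under the a-t graph; then v = v₀ + Δv.
0–1 s: -12 × 1 = -12 cm/s
1–2 s: 9 × 1 = 9 cm/s
2–7 s: 1 × 5 = 5 cm/s
Δv = 2 cm/s, so v(7) = -7 + (2) = -5 cm/s.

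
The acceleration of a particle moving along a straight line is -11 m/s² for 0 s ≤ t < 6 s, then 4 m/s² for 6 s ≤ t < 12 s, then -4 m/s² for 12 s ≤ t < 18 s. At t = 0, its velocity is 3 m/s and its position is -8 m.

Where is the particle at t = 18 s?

-800 m

On each constant-a segment, Δv = aΔt and Δx = v₀Δt + ½aΔt²; chain segment to segment.
0–6 s: v starts 3 m/s; Δx = 3·6 + ½·-11·6² = -180 m; v ends -63 m/s.
6–12 s: v starts -63 m/s; Δx = -63·6 + ½·4·6² = -306 m; v ends -39 m/s.
12–18 s: v starts -39 m/s; Δx = -39·6 + ½·-4·6² = -306 m; v ends -63 m/s.
x(18) = -8 + Σ Δx = -800 m.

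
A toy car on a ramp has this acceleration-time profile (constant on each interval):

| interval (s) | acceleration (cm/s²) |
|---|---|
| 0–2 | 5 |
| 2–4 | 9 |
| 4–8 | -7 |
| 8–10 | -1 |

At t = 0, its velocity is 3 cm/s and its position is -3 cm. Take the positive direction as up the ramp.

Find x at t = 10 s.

129 cm

On each constant-a segment, Δv = aΔt and Δx = v₀Δt + ½aΔt²; chain segment to segment.
0–2 s: v starts 3 cm/s; Δx = 3·2 + ½·5·2² = 16 cm; v ends 13 cm/s.
2–4 s: v starts 13 cm/s; Δx = 13·2 + ½·9·2² = 44 cm; v ends 31 cm/s.
4–8 s: v starts 31 cm/s; Δx = 31·4 + ½·-7·4² = 68 cm; v ends 3 cm/s.
8–10 s: v starts 3 cm/s; Δx = 3·2 + ½·-1·2² = 4 cm; v ends 1 cm/s.
x(10) = -3 + Σ Δx = 129 cm.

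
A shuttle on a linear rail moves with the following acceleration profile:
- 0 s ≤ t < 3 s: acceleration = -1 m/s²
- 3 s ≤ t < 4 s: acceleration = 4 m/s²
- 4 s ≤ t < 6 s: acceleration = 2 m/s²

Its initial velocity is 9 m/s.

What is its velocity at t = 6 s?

14 m/s

Δv equals the area under the a-t graph; then v = v₀ + Δv.
0–3 s: -1 × 3 = -3 m/s
3–4 s: 4 × 1 = 4 m/s
4–6 s: 2 × 2 = 4 m/s
Δv = 5 m/s, so v(6) = 9 + (5) = 14 m/s.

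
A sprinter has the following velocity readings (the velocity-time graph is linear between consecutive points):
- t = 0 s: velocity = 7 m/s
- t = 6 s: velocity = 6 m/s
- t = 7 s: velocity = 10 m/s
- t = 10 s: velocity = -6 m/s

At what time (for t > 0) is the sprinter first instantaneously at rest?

v changes sign on 7–10 s (from 10 to -6); the graph is linear there, so v = 0 at t = 7 + (-10)·(10 − 7)/(-6 − 10) = 8.875 s.

t = 8.875 s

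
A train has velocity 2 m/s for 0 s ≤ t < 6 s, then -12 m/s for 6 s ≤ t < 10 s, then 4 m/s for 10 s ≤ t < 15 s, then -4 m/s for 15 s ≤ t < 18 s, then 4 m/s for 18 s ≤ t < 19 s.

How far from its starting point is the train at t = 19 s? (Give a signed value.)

Net displacement equals the area under the velocity-time graph (areas below the axis count negative).
0–6 s: 2 × 6 = 12 m
6–10 s: -12 × 4 = -48 m
10–15 s: 4 × 5 = 20 m
15–18 s: -4 × 3 = -12 m
18–19 s: 4 × 1 = 4 m
Net displacement = -24 m

-24 m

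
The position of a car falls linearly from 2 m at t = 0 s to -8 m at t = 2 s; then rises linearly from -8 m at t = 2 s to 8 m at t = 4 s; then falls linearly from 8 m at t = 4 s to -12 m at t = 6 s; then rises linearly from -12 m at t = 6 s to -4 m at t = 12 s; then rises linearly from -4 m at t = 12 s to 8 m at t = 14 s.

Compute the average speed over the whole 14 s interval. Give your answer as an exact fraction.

Average speed = (total path length)/(elapsed time); on a piecewise-linear x-t graph the path length is Σ|Δx|.
0–2 s: |Δx| = |-8 − 2| = 10 m
2–4 s: |Δx| = |8 − -8| = 16 m
4–6 s: |Δx| = |-12 − 8| = 20 m
6–12 s: |Δx| = |-4 − -12| = 8 m
12–14 s: |Δx| = |8 − -4| = 12 m
Total path = 66 m; average speed = 66/14 = 33/7 m/s.

33/7 m/s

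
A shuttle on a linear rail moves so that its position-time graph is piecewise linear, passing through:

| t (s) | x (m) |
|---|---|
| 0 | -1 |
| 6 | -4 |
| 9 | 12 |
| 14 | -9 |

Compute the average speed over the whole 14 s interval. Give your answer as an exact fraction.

20/7 m/s

Average speed = (total path length)/(elapsed time); on a piecewise-linear x-t graph the path length is Σ|Δx|.
0–6 s: |Δx| = |-4 − -1| = 3 m
6–9 s: |Δx| = |12 − -4| = 16 m
9–14 s: |Δx| = |-9 − 12| = 21 m
Total path = 40 m; average speed = 40/14 = 20/7 m/s.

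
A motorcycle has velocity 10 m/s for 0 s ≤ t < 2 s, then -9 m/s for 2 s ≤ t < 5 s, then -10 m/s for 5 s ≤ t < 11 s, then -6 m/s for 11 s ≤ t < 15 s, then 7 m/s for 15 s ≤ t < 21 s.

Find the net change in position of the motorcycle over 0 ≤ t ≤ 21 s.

-49 m

Net displacement equals the area under the velocity-time graph (areas below the axis count negative).
0–2 s: 10 × 2 = 20 m
2–5 s: -9 × 3 = -27 m
5–11 s: -10 × 6 = -60 m
11–15 s: -6 × 4 = -24 m
15–21 s: 7 × 6 = 42 m
Net displacement = -49 m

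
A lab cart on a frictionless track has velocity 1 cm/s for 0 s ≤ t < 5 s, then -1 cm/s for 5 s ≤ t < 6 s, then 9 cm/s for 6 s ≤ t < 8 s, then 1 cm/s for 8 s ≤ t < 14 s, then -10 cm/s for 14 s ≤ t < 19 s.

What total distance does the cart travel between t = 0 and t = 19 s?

Total distance travelled is ∫|v| dt — sum the magnitudes of each area piece.
0–5 s: |1| × 5 = 5 cm
5–6 s: |-1| × 1 = 1 cm
6–8 s: |9| × 2 = 18 cm
8–14 s: |1| × 6 = 6 cm
14–19 s: |-10| × 5 = 50 cm
Total distance = 80 cm

80 cm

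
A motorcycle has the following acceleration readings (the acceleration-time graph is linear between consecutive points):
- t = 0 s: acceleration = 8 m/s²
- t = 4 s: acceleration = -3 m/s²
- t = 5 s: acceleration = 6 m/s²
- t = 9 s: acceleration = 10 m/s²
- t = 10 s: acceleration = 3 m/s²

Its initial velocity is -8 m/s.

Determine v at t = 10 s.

42 m/s

Δv equals the area under the a-t graph; then v = v₀ + Δv.
0–4 s: ½(8 + -3)(4) = 10 m/s
4–5 s: ½(-3 + 6)(1) = 1.5 m/s
5–9 s: ½(6 + 10)(4) = 32 m/s
9–10 s: ½(10 + 3)(1) = 6.5 m/s
Δv = 50 m/s, so v(10) = -8 + (50) = 42 m/s.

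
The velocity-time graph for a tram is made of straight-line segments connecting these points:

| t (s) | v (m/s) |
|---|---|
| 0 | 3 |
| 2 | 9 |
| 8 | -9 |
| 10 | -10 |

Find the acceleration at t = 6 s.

Acceleration is the slope of the v-t graph on 2–8 s: (-9 − 9)/(8 − 2) = -3 m/s².

-3 m/s²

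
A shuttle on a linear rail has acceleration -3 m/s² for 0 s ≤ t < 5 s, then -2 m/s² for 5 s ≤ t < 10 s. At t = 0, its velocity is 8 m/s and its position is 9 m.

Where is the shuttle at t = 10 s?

-48.5 m

On each constant-a segment, Δv = aΔt and Δx = v₀Δt + ½aΔt²; chain segment to segment.
0–5 s: v starts 8 m/s; Δx = 8·5 + ½·-3·5² = 2.5 m; v ends -7 m/s.
5–10 s: v starts -7 m/s; Δx = -7·5 + ½·-2·5² = -60 m; v ends -17 m/s.
x(10) = 9 + Σ Δx = -48.5 m.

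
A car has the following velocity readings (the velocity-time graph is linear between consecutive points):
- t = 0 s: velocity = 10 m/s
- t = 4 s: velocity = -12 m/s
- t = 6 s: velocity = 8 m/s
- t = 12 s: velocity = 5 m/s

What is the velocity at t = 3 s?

-6.5 m/s

On 0–4 s the graph is linear from 10 to -12 m/s: v(3) = 10 + (-12 − 10)·(3 − 0)/(4 − 0) = -6.5 m/s.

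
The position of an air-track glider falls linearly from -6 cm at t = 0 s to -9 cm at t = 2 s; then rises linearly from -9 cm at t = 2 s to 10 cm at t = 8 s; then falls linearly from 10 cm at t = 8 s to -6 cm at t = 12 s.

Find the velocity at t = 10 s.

Velocity is the slope of the x-t graph on 8–12 s: (-6 − 10)/(12 − 8) = -4 cm/s.

-4 cm/s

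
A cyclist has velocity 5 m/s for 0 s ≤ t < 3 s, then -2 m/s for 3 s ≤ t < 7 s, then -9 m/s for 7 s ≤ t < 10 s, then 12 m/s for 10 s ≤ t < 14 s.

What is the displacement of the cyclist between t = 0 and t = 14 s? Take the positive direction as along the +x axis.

28 m

Net displacement equals the area under the velocity-time graph (areas below the axis count negative).
0–3 s: 5 × 3 = 15 m
3–7 s: -2 × 4 = -8 m
7–10 s: -9 × 3 = -27 m
10–14 s: 12 × 4 = 48 m
Net displacement = 28 m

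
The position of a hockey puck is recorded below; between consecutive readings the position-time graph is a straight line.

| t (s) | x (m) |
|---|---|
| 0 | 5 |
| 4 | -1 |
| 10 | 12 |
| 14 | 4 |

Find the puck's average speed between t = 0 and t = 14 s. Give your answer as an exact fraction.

27/14 m/s

Average speed = (total path length)/(elapsed time); on a piecewise-linear x-t graph the path length is Σ|Δx|.
0–4 s: |Δx| = |-1 − 5| = 6 m
4–10 s: |Δx| = |12 − -1| = 13 m
10–14 s: |Δx| = |4 − 12| = 8 m
Total path = 27 m; average speed = 27/14 = 27/14 m/s.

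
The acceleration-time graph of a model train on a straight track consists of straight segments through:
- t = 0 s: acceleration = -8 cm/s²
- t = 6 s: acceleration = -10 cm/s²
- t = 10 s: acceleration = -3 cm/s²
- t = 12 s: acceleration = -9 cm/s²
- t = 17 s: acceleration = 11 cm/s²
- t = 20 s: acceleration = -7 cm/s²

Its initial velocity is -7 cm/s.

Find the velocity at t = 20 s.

Δv equals the area under the a-t graph; then v = v₀ + Δv.
0–6 s: ½(-8 + -10)(6) = -54 cm/s
6–10 s: ½(-10 + -3)(4) = -26 cm/s
10–12 s: ½(-3 + -9)(2) = -12 cm/s
12–17 s: ½(-9 + 11)(5) = 5 cm/s
17–20 s: ½(11 + -7)(3) = 6 cm/s
Δv = -81 cm/s, so v(20) = -7 + (-81) = -88 cm/s.

-88 cm/s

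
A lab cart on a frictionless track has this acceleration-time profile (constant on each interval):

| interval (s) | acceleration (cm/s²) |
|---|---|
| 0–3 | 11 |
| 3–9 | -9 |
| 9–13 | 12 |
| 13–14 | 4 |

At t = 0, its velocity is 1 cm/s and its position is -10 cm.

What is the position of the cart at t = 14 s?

On each constant-a segment, Δv = aΔt and Δx = v₀Δt + ½aΔt²; chain segment to segment.
0–3 s: v starts 1 cm/s; Δx = 1·3 + ½·11·3² = 52.5 cm; v ends 34 cm/s.
3–9 s: v starts 34 cm/s; Δx = 34·6 + ½·-9·6² = 42 cm; v ends -20 cm/s.
9–13 s: v starts -20 cm/s; Δx = -20·4 + ½·12·4² = 16 cm; v ends 28 cm/s.
13–14 s: v starts 28 cm/s; Δx = 28·1 + ½·4·1² = 30 cm; v ends 32 cm/s.
x(14) = -10 + Σ Δx = 130.5 cm.

130.5 cm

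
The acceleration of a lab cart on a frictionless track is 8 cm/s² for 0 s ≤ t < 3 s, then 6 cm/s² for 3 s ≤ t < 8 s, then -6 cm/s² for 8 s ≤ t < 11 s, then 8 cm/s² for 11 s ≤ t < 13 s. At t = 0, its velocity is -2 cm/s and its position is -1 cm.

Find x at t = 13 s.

427 cm

On each constant-a segment, Δv = aΔt and Δx = v₀Δt + ½aΔt²; chain segment to segment.
0–3 s: v starts -2 cm/s; Δx = -2·3 + ½·8·3² = 30 cm; v ends 22 cm/s.
3–8 s: v starts 22 cm/s; Δx = 22·5 + ½·6·5² = 185 cm; v ends 52 cm/s.
8–11 s: v starts 52 cm/s; Δx = 52·3 + ½·-6·3² = 129 cm; v ends 34 cm/s.
11–13 s: v starts 34 cm/s; Δx = 34·2 + ½·8·2² = 84 cm; v ends 50 cm/s.
x(13) = -1 + Σ Δx = 427 cm.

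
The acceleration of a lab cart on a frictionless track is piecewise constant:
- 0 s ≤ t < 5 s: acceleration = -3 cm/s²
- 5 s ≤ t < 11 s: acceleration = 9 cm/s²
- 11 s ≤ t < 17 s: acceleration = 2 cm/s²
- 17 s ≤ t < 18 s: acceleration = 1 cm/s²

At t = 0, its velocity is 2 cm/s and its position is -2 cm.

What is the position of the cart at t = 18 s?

On each constant-a segment, Δv = aΔt and Δx = v₀Δt + ½aΔt²; chain segment to segment.
0–5 s: v starts 2 cm/s; Δx = 2·5 + ½·-3·5² = -27.5 cm; v ends -13 cm/s.
5–11 s: v starts -13 cm/s; Δx = -13·6 + ½·9·6² = 84 cm; v ends 41 cm/s.
11–17 s: v starts 41 cm/s; Δx = 41·6 + ½·2·6² = 282 cm; v ends 53 cm/s.
17–18 s: v starts 53 cm/s; Δx = 53·1 + ½·1·1² = 53.5 cm; v ends 54 cm/s.
x(18) = -2 + Σ Δx = 390 cm.

390 cm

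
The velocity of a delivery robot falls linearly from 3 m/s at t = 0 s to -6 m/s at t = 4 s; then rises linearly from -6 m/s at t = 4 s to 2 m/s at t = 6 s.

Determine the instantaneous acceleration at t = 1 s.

-2.25 m/s²

Acceleration is the slope of the v-t graph on 0–4 s: (-6 − 3)/(4 − 0) = -2.25 m/s².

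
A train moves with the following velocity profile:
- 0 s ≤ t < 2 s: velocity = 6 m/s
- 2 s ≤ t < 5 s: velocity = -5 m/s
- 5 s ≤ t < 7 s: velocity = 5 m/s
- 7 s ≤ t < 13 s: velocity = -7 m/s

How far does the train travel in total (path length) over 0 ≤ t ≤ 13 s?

Total distance travelled is ∫|v| dt — sum the magnitudes of each area piece.
0–2 s: |6| × 2 = 12 m
2–5 s: |-5| × 3 = 15 m
5–7 s: |5| × 2 = 10 m
7–13 s: |-7| × 6 = 42 m
Total distance = 79 m

79 m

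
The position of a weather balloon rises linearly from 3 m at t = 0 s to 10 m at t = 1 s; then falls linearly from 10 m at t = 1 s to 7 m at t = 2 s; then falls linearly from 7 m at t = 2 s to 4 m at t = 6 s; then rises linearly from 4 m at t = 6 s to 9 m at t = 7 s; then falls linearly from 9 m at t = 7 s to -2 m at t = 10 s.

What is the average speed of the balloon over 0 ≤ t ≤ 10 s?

2.9 m/s

Average speed = (total path length)/(elapsed time); on a piecewise-linear x-t graph the path length is Σ|Δx|.
0–1 s: |Δx| = |10 − 3| = 7 m
1–2 s: |Δx| = |7 − 10| = 3 m
2–6 s: |Δx| = |4 − 7| = 3 m
6–7 s: |Δx| = |9 − 4| = 5 m
7–10 s: |Δx| = |-2 − 9| = 11 m
Total path = 29 m; average speed = 29/10 = 2.9 m/s.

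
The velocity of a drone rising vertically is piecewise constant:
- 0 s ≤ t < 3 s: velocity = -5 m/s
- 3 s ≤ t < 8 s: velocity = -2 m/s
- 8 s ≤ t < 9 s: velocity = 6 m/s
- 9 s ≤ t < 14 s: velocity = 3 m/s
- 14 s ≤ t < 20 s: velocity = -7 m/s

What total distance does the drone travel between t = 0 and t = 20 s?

88 m

Total distance travelled is ∫|v| dt — sum the magnitudes of each area piece.
0–3 s: |-5| × 3 = 15 m
3–8 s: |-2| × 5 = 10 m
8–9 s: |6| × 1 = 6 m
9–14 s: |3| × 5 = 15 m
14–20 s: |-7| × 6 = 42 m
Total distance = 88 m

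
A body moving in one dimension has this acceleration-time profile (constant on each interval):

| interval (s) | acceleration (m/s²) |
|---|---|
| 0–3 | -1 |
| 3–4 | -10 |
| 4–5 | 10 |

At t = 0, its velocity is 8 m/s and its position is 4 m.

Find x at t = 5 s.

On each constant-a segment, Δv = aΔt and Δx = v₀Δt + ½aΔt²; chain segment to segment.
0–3 s: v starts 8 m/s; Δx = 8·3 + ½·-1·3² = 19.5 m; v ends 5 m/s.
3–4 s: v starts 5 m/s; Δx = 5·1 + ½·-10·1² = 0 m; v ends -5 m/s.
4–5 s: v starts -5 m/s; Δx = -5·1 + ½·10·1² = 0 m; v ends 5 m/s.
x(5) = 4 + Σ Δx = 23.5 m.

23.5 m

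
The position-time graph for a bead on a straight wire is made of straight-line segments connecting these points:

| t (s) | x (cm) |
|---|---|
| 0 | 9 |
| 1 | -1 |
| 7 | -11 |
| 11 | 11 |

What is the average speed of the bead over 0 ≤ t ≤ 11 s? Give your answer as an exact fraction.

Average speed = (total path length)/(elapsed time); on a piecewise-linear x-t graph the path length is Σ|Δx|.
0–1 s: |Δx| = |-1 − 9| = 10 cm
1–7 s: |Δx| = |-11 − -1| = 10 cm
7–11 s: |Δx| = |11 − -11| = 22 cm
Total path = 42 cm; average speed = 42/11 = 42/11 cm/s.

42/11 cm/s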